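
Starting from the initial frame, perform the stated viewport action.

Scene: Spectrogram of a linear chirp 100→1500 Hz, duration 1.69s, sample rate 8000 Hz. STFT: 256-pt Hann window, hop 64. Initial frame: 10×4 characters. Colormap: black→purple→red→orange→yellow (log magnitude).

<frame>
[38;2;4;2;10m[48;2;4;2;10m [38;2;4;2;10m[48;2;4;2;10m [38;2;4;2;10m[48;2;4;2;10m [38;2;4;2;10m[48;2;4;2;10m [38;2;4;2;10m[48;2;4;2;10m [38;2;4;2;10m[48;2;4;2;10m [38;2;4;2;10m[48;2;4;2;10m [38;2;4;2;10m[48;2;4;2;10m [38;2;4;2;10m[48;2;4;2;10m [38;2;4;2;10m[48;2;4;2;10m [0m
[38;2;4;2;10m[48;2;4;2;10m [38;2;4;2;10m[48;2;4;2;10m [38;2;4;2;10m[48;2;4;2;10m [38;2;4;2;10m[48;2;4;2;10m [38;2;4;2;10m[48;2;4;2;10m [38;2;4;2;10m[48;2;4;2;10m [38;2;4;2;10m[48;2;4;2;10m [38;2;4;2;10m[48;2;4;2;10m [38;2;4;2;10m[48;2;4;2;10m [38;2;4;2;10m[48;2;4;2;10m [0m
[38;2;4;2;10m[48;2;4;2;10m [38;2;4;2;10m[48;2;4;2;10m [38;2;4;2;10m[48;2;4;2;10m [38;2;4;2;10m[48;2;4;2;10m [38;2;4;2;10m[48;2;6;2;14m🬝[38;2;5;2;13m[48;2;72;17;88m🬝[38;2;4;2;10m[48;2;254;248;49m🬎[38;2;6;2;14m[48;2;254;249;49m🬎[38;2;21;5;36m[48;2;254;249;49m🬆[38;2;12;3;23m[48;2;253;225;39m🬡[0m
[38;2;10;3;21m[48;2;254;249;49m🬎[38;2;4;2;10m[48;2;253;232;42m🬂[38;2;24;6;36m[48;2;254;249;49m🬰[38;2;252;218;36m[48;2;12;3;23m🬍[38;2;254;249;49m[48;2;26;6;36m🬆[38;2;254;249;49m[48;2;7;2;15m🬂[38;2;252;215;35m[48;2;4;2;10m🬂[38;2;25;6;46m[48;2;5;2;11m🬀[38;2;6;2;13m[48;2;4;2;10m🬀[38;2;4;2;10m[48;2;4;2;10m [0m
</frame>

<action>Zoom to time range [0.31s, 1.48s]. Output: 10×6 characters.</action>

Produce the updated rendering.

<frame>
[38;2;4;2;10m[48;2;4;2;10m [38;2;4;2;10m[48;2;4;2;10m [38;2;4;2;10m[48;2;4;2;10m [38;2;4;2;10m[48;2;4;2;10m [38;2;4;2;10m[48;2;4;2;10m [38;2;4;2;10m[48;2;4;2;10m [38;2;4;2;10m[48;2;4;2;10m [38;2;4;2;10m[48;2;4;2;10m [38;2;4;2;10m[48;2;4;2;10m [38;2;4;2;10m[48;2;4;2;10m [0m
[38;2;4;2;10m[48;2;4;2;10m [38;2;4;2;10m[48;2;4;2;10m [38;2;4;2;10m[48;2;4;2;10m [38;2;4;2;10m[48;2;4;2;10m [38;2;4;2;10m[48;2;4;2;10m [38;2;4;2;10m[48;2;4;2;10m [38;2;4;2;10m[48;2;4;2;10m [38;2;4;2;10m[48;2;4;2;10m [38;2;4;2;10m[48;2;4;2;10m [38;2;4;2;10m[48;2;4;2;10m [0m
[38;2;4;2;10m[48;2;4;2;10m [38;2;4;2;10m[48;2;4;2;10m [38;2;4;2;10m[48;2;4;2;10m [38;2;4;2;10m[48;2;4;2;10m [38;2;4;2;10m[48;2;4;2;10m [38;2;4;2;10m[48;2;4;2;10m [38;2;4;2;10m[48;2;4;2;10m [38;2;4;2;10m[48;2;4;2;10m [38;2;4;2;10m[48;2;4;2;10m [38;2;4;2;10m[48;2;4;2;10m [0m
[38;2;4;2;10m[48;2;4;2;10m [38;2;4;2;10m[48;2;4;2;10m [38;2;4;2;10m[48;2;4;2;10m [38;2;4;2;10m[48;2;4;2;10m [38;2;4;2;10m[48;2;4;2;10m [38;2;4;2;10m[48;2;4;2;10m [38;2;4;2;10m[48;2;4;2;11m🬝[38;2;4;2;10m[48;2;6;2;13m🬝[38;2;4;2;11m[48;2;14;4;27m🬝[38;2;8;2;17m[48;2;247;147;12m🬝[0m
[38;2;4;2;10m[48;2;6;2;13m🬝[38;2;4;2;11m[48;2;14;4;27m🬝[38;2;8;2;17m[48;2;226;105;42m🬝[38;2;5;2;13m[48;2;254;249;49m🬎[38;2;23;6;34m[48;2;254;249;49m🬎[38;2;6;2;13m[48;2;253;236;44m🬂[38;2;45;11;49m[48;2;254;249;49m🬰[38;2;254;246;47m[48;2;43;11;39m🬍[38;2;253;236;43m[48;2;27;7;37m🬆[38;2;254;249;49m[48;2;8;2;17m🬂[0m
[38;2;254;246;48m[48;2;44;11;39m🬍[38;2;253;236;43m[48;2;27;7;37m🬆[38;2;254;249;49m[48;2;8;2;17m🬂[38;2;252;200;29m[48;2;4;2;11m🬂[38;2;39;9;68m[48;2;6;2;13m🬀[38;2;6;2;14m[48;2;4;2;10m🬂[38;2;4;2;11m[48;2;4;2;10m🬂[38;2;4;2;10m[48;2;4;2;10m [38;2;4;2;10m[48;2;4;2;10m [38;2;4;2;10m[48;2;4;2;10m [0m
</frame>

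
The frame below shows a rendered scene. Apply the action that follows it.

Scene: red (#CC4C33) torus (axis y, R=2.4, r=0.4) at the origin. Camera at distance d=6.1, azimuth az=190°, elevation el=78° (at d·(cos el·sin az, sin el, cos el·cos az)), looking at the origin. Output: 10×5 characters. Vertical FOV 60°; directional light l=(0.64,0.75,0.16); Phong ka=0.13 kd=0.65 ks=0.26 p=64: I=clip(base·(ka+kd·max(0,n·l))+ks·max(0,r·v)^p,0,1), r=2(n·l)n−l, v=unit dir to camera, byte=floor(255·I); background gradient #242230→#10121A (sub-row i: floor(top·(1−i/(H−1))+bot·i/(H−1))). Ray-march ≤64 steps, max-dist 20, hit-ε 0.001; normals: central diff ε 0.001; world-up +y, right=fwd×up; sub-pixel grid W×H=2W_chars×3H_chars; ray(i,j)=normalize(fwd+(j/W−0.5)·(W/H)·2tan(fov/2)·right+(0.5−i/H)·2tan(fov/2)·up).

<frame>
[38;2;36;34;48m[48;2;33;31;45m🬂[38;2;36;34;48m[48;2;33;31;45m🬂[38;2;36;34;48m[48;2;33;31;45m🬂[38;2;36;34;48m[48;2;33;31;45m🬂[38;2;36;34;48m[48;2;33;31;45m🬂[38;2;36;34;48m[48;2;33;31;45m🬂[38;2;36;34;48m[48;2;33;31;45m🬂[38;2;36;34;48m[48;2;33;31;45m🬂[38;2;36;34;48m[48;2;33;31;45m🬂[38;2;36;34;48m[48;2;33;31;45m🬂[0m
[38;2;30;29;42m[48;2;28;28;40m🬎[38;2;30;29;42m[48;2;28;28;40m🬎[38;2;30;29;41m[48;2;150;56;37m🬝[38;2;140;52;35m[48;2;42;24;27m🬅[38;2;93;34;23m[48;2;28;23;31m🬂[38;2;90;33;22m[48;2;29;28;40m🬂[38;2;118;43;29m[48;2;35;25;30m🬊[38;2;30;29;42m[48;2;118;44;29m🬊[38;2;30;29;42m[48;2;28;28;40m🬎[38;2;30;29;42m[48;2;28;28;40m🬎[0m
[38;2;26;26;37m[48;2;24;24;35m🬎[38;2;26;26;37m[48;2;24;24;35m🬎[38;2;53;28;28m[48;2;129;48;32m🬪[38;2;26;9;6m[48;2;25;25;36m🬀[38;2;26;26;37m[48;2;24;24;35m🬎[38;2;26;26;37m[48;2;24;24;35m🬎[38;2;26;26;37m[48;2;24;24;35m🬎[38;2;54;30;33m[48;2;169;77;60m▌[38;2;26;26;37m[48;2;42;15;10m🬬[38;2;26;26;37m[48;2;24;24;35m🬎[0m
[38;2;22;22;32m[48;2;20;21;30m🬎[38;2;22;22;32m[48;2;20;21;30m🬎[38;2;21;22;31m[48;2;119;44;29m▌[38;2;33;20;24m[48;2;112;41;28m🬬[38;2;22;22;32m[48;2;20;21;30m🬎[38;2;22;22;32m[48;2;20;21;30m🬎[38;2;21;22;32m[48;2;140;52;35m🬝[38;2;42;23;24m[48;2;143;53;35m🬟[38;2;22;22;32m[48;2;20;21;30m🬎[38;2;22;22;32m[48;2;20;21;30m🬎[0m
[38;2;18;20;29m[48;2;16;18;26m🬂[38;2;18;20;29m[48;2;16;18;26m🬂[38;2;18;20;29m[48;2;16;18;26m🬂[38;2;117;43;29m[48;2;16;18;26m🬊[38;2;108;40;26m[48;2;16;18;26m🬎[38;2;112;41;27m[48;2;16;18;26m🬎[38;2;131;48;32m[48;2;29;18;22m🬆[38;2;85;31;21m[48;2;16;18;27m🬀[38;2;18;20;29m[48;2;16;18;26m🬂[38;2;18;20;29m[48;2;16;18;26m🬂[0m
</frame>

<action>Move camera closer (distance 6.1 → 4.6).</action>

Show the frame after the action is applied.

<frame>
[38;2;36;34;48m[48;2;33;31;45m🬂[38;2;36;34;48m[48;2;33;31;45m🬂[38;2;36;34;48m[48;2;33;31;45m🬂[38;2;47;32;40m[48;2;133;49;33m🬥[38;2;123;46;30m[48;2;41;25;29m🬋[38;2;45;26;30m[48;2;118;44;29m🬰[38;2;36;34;48m[48;2;112;41;27m🬂[38;2;126;47;31m[48;2;34;32;46m🬏[38;2;36;34;48m[48;2;33;31;45m🬂[38;2;36;34;48m[48;2;33;31;45m🬂[0m
[38;2;30;29;42m[48;2;28;28;40m🬎[38;2;30;29;41m[48;2;144;55;37m🬝[38;2;125;46;31m[48;2;44;16;10m🬆[38;2;32;11;7m[48;2;28;28;40m🬆[38;2;30;29;42m[48;2;28;28;40m🬎[38;2;30;29;42m[48;2;28;28;40m🬎[38;2;71;26;17m[48;2;29;28;41m🬁[38;2;121;44;29m[48;2;48;26;28m🬨[38;2;46;29;34m[48;2;128;48;32m🬊[38;2;30;29;42m[48;2;28;28;40m🬎[0m
[38;2;26;26;37m[48;2;24;24;35m🬎[38;2;27;27;38m[48;2;122;45;30m🬀[38;2;25;25;36m[48;2;26;9;6m▐[38;2;26;26;37m[48;2;24;24;35m🬎[38;2;26;26;37m[48;2;24;24;35m🬎[38;2;26;26;37m[48;2;24;24;35m🬎[38;2;26;26;37m[48;2;24;24;35m🬎[38;2;26;26;37m[48;2;24;24;35m🬎[38;2;133;49;33m[48;2;144;53;36m🬁[38;2;57;21;14m[48;2;26;26;37m🬓[0m
[38;2;22;22;32m[48;2;20;21;30m🬎[38;2;126;47;31m[48;2;20;21;30m🬬[38;2;29;16;18m[48;2;88;32;22m🬬[38;2;22;22;32m[48;2;20;21;30m🬎[38;2;22;22;32m[48;2;20;21;30m🬎[38;2;22;22;32m[48;2;20;21;30m🬎[38;2;22;22;32m[48;2;20;21;30m🬎[38;2;21;22;32m[48;2;138;51;34m🬝[38;2;153;57;38m[48;2;126;47;31m🬕[38;2;62;23;15m[48;2;22;19;26m🬀[0m
[38;2;18;20;29m[48;2;16;18;26m🬂[38;2;135;50;33m[48;2;16;18;27m🬁[38;2;113;42;28m[48;2;16;18;26m🬬[38;2;34;16;16m[48;2;110;40;27m🬊[38;2;17;19;28m[48;2;107;39;26m🬎[38;2;17;19;28m[48;2;117;43;29m🬎[38;2;17;19;28m[48;2;136;50;33m🬆[38;2;145;54;35m[48;2;108;40;27m🬜[38;2;120;45;29m[48;2;30;20;24m🬄[38;2;18;20;29m[48;2;16;18;26m🬂[0m
</frame>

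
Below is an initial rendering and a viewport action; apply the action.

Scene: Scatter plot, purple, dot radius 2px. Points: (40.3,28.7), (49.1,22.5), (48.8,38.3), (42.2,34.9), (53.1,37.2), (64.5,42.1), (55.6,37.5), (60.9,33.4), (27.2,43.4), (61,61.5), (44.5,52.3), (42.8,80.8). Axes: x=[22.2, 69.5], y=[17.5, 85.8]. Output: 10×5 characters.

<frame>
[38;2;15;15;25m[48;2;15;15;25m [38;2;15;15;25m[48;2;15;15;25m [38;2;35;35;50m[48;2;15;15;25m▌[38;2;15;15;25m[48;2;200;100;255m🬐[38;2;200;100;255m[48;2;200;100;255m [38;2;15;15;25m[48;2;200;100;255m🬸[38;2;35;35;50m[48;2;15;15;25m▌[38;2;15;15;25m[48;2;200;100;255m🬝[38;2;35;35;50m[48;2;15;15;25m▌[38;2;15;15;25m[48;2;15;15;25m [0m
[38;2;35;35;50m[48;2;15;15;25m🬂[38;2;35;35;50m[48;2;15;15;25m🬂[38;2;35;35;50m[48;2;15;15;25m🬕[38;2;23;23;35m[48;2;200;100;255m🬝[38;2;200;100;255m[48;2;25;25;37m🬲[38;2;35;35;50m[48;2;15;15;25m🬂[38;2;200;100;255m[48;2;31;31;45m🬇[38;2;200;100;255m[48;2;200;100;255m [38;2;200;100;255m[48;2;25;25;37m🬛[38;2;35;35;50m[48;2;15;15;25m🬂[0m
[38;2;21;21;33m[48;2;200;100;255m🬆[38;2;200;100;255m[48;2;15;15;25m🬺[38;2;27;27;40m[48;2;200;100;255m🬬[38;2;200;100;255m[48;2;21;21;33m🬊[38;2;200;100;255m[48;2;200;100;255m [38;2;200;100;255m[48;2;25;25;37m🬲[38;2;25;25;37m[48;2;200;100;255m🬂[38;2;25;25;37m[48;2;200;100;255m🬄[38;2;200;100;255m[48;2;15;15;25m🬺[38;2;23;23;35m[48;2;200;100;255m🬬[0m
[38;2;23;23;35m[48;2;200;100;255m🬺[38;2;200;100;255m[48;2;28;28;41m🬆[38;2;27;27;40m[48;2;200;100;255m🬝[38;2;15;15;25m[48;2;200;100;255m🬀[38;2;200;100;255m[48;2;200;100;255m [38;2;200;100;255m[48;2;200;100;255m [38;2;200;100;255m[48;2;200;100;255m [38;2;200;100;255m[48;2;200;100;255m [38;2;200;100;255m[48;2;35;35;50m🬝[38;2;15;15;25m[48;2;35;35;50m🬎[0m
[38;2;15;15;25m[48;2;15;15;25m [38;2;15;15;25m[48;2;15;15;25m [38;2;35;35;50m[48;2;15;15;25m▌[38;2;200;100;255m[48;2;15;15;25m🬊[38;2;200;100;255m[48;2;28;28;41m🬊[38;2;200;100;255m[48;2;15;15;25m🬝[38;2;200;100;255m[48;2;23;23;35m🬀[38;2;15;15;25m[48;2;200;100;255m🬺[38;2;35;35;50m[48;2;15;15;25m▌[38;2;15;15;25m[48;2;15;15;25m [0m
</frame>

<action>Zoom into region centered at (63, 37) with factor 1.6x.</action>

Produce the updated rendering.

<frame>
[38;2;15;15;25m[48;2;15;15;25m [38;2;15;15;25m[48;2;15;15;25m [38;2;35;35;50m[48;2;15;15;25m▌[38;2;15;15;25m[48;2;15;15;25m [38;2;35;35;50m[48;2;15;15;25m▌[38;2;15;15;25m[48;2;15;15;25m [38;2;35;35;50m[48;2;15;15;25m▌[38;2;15;15;25m[48;2;15;15;25m [38;2;35;35;50m[48;2;15;15;25m▌[38;2;15;15;25m[48;2;15;15;25m [0m
[38;2;200;100;255m[48;2;28;28;41m🬱[38;2;28;28;41m[48;2;200;100;255m🬆[38;2;200;100;255m[48;2;28;28;41m🬱[38;2;35;35;50m[48;2;15;15;25m🬂[38;2;35;35;50m[48;2;200;100;255m🬆[38;2;200;100;255m[48;2;35;35;50m🬺[38;2;27;27;40m[48;2;200;100;255m🬬[38;2;35;35;50m[48;2;15;15;25m🬂[38;2;35;35;50m[48;2;15;15;25m🬕[38;2;35;35;50m[48;2;15;15;25m🬂[0m
[38;2;200;100;255m[48;2;15;15;25m🬝[38;2;200;100;255m[48;2;15;15;25m🬬[38;2;200;100;255m[48;2;15;15;25m🬝[38;2;200;100;255m[48;2;25;25;37m🬶[38;2;200;100;255m[48;2;200;100;255m [38;2;200;100;255m[48;2;25;25;37m🬕[38;2;35;35;50m[48;2;15;15;25m🬛[38;2;15;15;25m[48;2;35;35;50m🬰[38;2;35;35;50m[48;2;15;15;25m🬛[38;2;15;15;25m[48;2;35;35;50m🬰[0m
[38;2;200;100;255m[48;2;15;15;25m🬺[38;2;19;19;30m[48;2;200;100;255m🬬[38;2;35;35;50m[48;2;15;15;25m🬲[38;2;23;23;35m[48;2;200;100;255m🬺[38;2;200;100;255m[48;2;28;28;41m🬆[38;2;15;15;25m[48;2;35;35;50m🬎[38;2;35;35;50m[48;2;15;15;25m🬲[38;2;15;15;25m[48;2;35;35;50m🬎[38;2;35;35;50m[48;2;15;15;25m🬲[38;2;15;15;25m[48;2;35;35;50m🬎[0m
[38;2;200;100;255m[48;2;15;15;25m🬆[38;2;15;15;25m[48;2;15;15;25m [38;2;35;35;50m[48;2;15;15;25m▌[38;2;15;15;25m[48;2;15;15;25m [38;2;35;35;50m[48;2;15;15;25m▌[38;2;15;15;25m[48;2;15;15;25m [38;2;35;35;50m[48;2;15;15;25m▌[38;2;15;15;25m[48;2;15;15;25m [38;2;35;35;50m[48;2;15;15;25m▌[38;2;15;15;25m[48;2;15;15;25m [0m
</frame>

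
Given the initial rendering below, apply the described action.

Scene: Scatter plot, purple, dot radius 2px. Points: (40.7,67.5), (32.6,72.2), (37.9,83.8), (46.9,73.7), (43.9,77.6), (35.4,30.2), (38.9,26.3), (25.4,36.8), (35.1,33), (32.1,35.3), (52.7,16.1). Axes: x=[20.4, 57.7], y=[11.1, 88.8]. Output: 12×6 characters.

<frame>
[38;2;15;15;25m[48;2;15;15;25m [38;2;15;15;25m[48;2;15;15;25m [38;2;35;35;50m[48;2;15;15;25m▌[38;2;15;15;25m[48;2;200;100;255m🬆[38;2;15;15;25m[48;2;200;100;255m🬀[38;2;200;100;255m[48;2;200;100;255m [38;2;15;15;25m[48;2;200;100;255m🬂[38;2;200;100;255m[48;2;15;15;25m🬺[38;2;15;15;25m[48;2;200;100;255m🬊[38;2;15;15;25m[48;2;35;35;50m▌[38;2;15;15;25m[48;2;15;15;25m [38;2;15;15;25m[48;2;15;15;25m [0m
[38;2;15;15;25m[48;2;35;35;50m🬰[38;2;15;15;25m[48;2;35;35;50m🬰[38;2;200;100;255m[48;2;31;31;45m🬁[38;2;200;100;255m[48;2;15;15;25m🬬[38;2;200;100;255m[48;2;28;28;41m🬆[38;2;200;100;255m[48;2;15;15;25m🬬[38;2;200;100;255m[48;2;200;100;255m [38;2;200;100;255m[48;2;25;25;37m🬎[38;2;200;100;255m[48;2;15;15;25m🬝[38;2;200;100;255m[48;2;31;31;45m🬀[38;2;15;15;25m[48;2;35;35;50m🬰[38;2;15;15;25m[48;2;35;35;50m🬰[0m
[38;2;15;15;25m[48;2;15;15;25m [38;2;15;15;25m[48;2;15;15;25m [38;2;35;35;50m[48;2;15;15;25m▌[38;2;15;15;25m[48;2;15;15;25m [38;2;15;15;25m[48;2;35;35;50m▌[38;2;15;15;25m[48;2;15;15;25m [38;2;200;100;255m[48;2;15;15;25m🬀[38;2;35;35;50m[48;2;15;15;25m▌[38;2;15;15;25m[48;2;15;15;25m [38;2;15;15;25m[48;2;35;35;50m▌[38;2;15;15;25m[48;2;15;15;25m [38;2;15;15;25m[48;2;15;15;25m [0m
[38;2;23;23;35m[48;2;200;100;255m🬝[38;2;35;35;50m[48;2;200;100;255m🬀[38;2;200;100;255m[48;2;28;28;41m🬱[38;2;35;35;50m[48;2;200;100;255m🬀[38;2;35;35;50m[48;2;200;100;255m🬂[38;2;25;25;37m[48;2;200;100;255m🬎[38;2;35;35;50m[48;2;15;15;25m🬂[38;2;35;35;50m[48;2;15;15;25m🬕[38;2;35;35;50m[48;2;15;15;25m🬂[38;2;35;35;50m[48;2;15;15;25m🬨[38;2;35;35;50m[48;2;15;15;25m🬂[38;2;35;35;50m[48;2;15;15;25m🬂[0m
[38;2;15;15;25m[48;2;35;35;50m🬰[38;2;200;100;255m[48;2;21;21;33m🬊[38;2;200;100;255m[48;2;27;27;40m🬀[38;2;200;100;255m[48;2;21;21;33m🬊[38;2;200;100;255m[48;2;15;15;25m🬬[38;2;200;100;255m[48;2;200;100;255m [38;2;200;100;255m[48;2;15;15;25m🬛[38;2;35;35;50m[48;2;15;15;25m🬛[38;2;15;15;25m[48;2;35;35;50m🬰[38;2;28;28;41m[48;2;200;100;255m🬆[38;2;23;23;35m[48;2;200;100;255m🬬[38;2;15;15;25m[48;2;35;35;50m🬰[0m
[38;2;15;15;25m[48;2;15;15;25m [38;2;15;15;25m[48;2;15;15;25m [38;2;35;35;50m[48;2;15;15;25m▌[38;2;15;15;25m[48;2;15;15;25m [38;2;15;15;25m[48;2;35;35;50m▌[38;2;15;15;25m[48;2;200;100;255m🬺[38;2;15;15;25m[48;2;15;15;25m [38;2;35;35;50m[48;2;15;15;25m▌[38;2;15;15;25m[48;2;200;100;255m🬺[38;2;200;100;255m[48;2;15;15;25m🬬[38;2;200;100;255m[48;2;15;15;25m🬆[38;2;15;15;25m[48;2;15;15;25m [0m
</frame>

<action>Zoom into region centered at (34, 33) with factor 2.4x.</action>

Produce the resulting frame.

<frame>
[38;2;15;15;25m[48;2;15;15;25m [38;2;15;15;25m[48;2;15;15;25m [38;2;35;35;50m[48;2;15;15;25m▌[38;2;15;15;25m[48;2;15;15;25m [38;2;15;15;25m[48;2;35;35;50m▌[38;2;15;15;25m[48;2;15;15;25m [38;2;15;15;25m[48;2;15;15;25m [38;2;35;35;50m[48;2;15;15;25m▌[38;2;15;15;25m[48;2;15;15;25m [38;2;15;15;25m[48;2;35;35;50m▌[38;2;15;15;25m[48;2;15;15;25m [38;2;15;15;25m[48;2;15;15;25m [0m
[38;2;15;15;25m[48;2;35;35;50m🬰[38;2;15;15;25m[48;2;35;35;50m🬰[38;2;35;35;50m[48;2;15;15;25m🬛[38;2;15;15;25m[48;2;35;35;50m🬰[38;2;31;31;45m[48;2;200;100;255m🬬[38;2;15;15;25m[48;2;35;35;50m🬰[38;2;15;15;25m[48;2;35;35;50m🬰[38;2;35;35;50m[48;2;15;15;25m🬛[38;2;15;15;25m[48;2;35;35;50m🬰[38;2;15;15;25m[48;2;35;35;50m🬐[38;2;15;15;25m[48;2;35;35;50m🬰[38;2;15;15;25m[48;2;35;35;50m🬰[0m
[38;2;15;15;25m[48;2;15;15;25m [38;2;15;15;25m[48;2;15;15;25m [38;2;35;35;50m[48;2;15;15;25m▌[38;2;15;15;25m[48;2;200;100;255m🬐[38;2;200;100;255m[48;2;200;100;255m [38;2;15;15;25m[48;2;200;100;255m🬙[38;2;15;15;25m[48;2;200;100;255m🬀[38;2;21;21;33m[48;2;200;100;255m🬊[38;2;15;15;25m[48;2;15;15;25m [38;2;15;15;25m[48;2;35;35;50m▌[38;2;15;15;25m[48;2;15;15;25m [38;2;15;15;25m[48;2;15;15;25m [0m
[38;2;35;35;50m[48;2;15;15;25m🬂[38;2;35;35;50m[48;2;15;15;25m🬂[38;2;35;35;50m[48;2;15;15;25m🬕[38;2;35;35;50m[48;2;15;15;25m🬂[38;2;200;100;255m[48;2;27;27;40m🬀[38;2;200;100;255m[48;2;19;19;30m🬁[38;2;200;100;255m[48;2;15;15;25m🬬[38;2;200;100;255m[48;2;21;21;33m🬆[38;2;23;23;35m[48;2;200;100;255m🬝[38;2;35;35;50m[48;2;200;100;255m🬊[38;2;35;35;50m[48;2;15;15;25m🬂[38;2;35;35;50m[48;2;15;15;25m🬂[0m
[38;2;15;15;25m[48;2;35;35;50m🬰[38;2;15;15;25m[48;2;35;35;50m🬰[38;2;35;35;50m[48;2;15;15;25m🬛[38;2;15;15;25m[48;2;35;35;50m🬰[38;2;15;15;25m[48;2;35;35;50m🬐[38;2;15;15;25m[48;2;35;35;50m🬰[38;2;15;15;25m[48;2;35;35;50m🬰[38;2;35;35;50m[48;2;15;15;25m🬛[38;2;200;100;255m[48;2;21;21;33m🬊[38;2;200;100;255m[48;2;35;35;50m🬝[38;2;200;100;255m[48;2;23;23;35m🬀[38;2;15;15;25m[48;2;35;35;50m🬰[0m
[38;2;15;15;25m[48;2;15;15;25m [38;2;15;15;25m[48;2;15;15;25m [38;2;35;35;50m[48;2;15;15;25m▌[38;2;15;15;25m[48;2;15;15;25m [38;2;15;15;25m[48;2;35;35;50m▌[38;2;15;15;25m[48;2;15;15;25m [38;2;15;15;25m[48;2;15;15;25m [38;2;35;35;50m[48;2;15;15;25m▌[38;2;15;15;25m[48;2;15;15;25m [38;2;15;15;25m[48;2;35;35;50m▌[38;2;15;15;25m[48;2;15;15;25m [38;2;15;15;25m[48;2;15;15;25m [0m
</frame>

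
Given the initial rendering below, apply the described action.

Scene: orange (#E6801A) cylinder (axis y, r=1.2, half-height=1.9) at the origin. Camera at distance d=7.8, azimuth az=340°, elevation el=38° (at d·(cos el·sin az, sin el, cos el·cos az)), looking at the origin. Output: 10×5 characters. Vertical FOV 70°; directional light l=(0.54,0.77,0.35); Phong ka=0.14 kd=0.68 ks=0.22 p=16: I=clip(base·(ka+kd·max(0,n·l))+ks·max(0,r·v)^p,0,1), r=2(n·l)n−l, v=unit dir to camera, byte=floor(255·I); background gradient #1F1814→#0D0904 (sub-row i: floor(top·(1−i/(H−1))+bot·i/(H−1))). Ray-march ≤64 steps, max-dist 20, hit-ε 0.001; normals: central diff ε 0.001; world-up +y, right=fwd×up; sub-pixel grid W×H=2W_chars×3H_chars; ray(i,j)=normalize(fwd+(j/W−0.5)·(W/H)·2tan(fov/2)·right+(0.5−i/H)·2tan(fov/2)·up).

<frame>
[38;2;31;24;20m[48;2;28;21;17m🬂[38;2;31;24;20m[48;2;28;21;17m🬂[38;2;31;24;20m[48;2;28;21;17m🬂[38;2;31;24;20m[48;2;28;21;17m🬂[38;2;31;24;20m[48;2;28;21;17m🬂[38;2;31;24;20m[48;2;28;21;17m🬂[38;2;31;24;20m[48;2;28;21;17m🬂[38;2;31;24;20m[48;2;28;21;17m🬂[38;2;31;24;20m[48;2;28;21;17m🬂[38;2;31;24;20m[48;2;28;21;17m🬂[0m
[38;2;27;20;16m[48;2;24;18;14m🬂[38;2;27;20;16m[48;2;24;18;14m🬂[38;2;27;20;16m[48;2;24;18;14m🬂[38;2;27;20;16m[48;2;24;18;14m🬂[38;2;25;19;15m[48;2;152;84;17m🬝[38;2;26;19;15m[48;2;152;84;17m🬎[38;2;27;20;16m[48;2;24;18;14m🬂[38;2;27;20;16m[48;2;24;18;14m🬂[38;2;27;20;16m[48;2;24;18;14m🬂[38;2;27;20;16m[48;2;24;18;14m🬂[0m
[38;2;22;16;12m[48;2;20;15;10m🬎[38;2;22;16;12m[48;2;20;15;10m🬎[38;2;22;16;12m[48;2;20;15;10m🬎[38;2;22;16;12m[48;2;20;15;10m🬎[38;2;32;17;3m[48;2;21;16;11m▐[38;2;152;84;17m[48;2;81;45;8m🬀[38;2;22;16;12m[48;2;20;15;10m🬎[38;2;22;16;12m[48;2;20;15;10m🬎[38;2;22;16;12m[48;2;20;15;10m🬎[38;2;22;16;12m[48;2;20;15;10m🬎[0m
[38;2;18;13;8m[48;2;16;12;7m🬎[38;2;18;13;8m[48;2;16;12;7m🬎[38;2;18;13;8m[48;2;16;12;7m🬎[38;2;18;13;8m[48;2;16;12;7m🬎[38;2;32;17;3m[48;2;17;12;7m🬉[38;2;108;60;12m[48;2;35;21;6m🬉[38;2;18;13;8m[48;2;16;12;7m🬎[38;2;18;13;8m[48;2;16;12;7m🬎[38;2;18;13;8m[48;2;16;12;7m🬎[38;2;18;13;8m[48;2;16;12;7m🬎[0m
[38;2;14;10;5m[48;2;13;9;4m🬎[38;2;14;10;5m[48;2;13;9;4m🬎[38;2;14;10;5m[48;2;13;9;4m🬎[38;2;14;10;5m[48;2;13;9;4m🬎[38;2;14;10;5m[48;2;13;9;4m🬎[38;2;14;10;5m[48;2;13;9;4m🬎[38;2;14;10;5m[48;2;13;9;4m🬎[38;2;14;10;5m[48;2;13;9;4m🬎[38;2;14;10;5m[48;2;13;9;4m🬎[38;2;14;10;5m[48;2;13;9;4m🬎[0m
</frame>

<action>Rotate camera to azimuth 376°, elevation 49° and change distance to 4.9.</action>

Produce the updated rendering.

<frame>
[38;2;31;24;20m[48;2;28;21;17m🬂[38;2;31;24;20m[48;2;28;21;17m🬂[38;2;31;24;20m[48;2;28;21;17m🬂[38;2;31;24;20m[48;2;28;21;17m🬂[38;2;31;24;20m[48;2;28;21;17m🬂[38;2;31;24;20m[48;2;28;21;17m🬂[38;2;31;24;20m[48;2;28;21;17m🬂[38;2;31;24;20m[48;2;28;21;17m🬂[38;2;31;24;20m[48;2;28;21;17m🬂[38;2;31;24;20m[48;2;28;21;17m🬂[0m
[38;2;27;20;16m[48;2;24;18;14m🬂[38;2;27;20;16m[48;2;24;18;14m🬂[38;2;27;20;16m[48;2;24;18;14m🬂[38;2;152;84;17m[48;2;25;19;15m▐[38;2;152;84;17m[48;2;152;84;17m [38;2;152;84;17m[48;2;152;84;17m [38;2;152;84;17m[48;2;152;84;17m [38;2;27;20;16m[48;2;24;18;14m🬂[38;2;27;20;16m[48;2;24;18;14m🬂[38;2;27;20;16m[48;2;24;18;14m🬂[0m
[38;2;22;16;12m[48;2;20;15;10m🬎[38;2;22;16;12m[48;2;20;15;10m🬎[38;2;22;16;12m[48;2;20;15;10m🬎[38;2;35;19;3m[48;2;21;15;11m🬁[38;2;152;84;17m[48;2;74;41;8m🬁[38;2;152;84;17m[48;2;114;63;12m🬂[38;2;130;72;14m[48;2;21;15;11m🬕[38;2;22;16;12m[48;2;20;15;10m🬎[38;2;22;16;12m[48;2;20;15;10m🬎[38;2;22;16;12m[48;2;20;15;10m🬎[0m
[38;2;18;13;8m[48;2;16;12;7m🬎[38;2;18;13;8m[48;2;16;12;7m🬎[38;2;18;13;8m[48;2;16;12;7m🬎[38;2;18;13;8m[48;2;16;12;7m🬎[38;2;80;44;8m[48;2;31;18;5m▐[38;2;108;60;12m[48;2;125;70;14m▌[38;2;130;72;14m[48;2;17;12;7m🬄[38;2;18;13;8m[48;2;16;12;7m🬎[38;2;18;13;8m[48;2;16;12;7m🬎[38;2;18;13;8m[48;2;16;12;7m🬎[0m
[38;2;14;10;5m[48;2;13;9;4m🬎[38;2;14;10;5m[48;2;13;9;4m🬎[38;2;14;10;5m[48;2;13;9;4m🬎[38;2;14;10;5m[48;2;13;9;4m🬎[38;2;14;10;5m[48;2;13;9;4m🬎[38;2;14;10;5m[48;2;13;9;4m🬎[38;2;14;10;5m[48;2;13;9;4m🬎[38;2;14;10;5m[48;2;13;9;4m🬎[38;2;14;10;5m[48;2;13;9;4m🬎[38;2;14;10;5m[48;2;13;9;4m🬎[0m
</frame>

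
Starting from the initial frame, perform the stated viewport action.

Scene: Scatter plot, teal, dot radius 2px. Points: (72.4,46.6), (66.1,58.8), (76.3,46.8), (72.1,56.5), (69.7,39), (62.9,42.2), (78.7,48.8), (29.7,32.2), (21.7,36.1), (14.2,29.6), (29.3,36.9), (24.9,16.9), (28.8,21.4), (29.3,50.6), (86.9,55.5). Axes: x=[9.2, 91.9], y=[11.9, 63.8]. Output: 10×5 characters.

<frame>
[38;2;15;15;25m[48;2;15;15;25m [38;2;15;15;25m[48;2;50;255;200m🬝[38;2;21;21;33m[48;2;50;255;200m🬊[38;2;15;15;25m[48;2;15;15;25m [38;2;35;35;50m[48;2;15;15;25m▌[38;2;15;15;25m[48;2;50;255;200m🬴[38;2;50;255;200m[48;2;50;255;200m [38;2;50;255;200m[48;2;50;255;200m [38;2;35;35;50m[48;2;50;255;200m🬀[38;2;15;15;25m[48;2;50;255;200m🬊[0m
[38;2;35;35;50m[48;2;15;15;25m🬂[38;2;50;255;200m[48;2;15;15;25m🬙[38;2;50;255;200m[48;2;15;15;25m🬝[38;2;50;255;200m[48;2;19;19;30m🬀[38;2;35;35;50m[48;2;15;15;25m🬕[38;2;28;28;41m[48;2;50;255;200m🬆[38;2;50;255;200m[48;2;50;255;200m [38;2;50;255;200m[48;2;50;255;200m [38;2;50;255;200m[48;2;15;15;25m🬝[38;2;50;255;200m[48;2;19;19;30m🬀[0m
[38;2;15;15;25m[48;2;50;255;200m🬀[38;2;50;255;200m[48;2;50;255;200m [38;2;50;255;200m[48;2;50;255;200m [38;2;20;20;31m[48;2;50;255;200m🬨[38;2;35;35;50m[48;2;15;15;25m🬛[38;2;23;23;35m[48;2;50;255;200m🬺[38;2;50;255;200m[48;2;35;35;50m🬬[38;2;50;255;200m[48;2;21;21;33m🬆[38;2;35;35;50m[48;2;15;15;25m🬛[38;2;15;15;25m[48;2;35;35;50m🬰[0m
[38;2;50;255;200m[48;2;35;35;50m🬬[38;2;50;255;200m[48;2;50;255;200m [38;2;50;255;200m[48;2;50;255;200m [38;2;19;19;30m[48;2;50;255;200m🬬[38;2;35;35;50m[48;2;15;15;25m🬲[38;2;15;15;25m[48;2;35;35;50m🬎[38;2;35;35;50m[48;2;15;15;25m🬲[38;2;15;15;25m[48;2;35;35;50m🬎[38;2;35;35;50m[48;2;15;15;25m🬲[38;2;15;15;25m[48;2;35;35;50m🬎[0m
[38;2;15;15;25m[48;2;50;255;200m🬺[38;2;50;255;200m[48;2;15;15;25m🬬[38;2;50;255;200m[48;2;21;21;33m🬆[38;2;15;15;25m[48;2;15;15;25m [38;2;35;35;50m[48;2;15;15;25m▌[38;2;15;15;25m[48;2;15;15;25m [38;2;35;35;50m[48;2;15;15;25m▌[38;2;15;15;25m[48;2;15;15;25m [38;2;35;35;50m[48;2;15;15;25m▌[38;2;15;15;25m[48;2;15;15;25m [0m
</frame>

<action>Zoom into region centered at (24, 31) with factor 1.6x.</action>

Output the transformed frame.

<frame>
[38;2;15;15;25m[48;2;15;15;25m [38;2;15;15;25m[48;2;15;15;25m [38;2;35;35;50m[48;2;15;15;25m▌[38;2;15;15;25m[48;2;15;15;25m [38;2;23;23;35m[48;2;50;255;200m🬬[38;2;15;15;25m[48;2;50;255;200m🬝[38;2;35;35;50m[48;2;15;15;25m▌[38;2;15;15;25m[48;2;15;15;25m [38;2;35;35;50m[48;2;15;15;25m▌[38;2;15;15;25m[48;2;15;15;25m [0m
[38;2;35;35;50m[48;2;15;15;25m🬂[38;2;35;35;50m[48;2;15;15;25m🬂[38;2;31;31;45m[48;2;50;255;200m🬝[38;2;50;255;200m[48;2;25;25;37m🬫[38;2;50;255;200m[48;2;50;255;200m [38;2;50;255;200m[48;2;50;255;200m [38;2;50;255;200m[48;2;25;25;37m🬛[38;2;35;35;50m[48;2;15;15;25m🬂[38;2;35;35;50m[48;2;15;15;25m🬕[38;2;35;35;50m[48;2;15;15;25m🬂[0m
[38;2;15;15;25m[48;2;35;35;50m🬰[38;2;19;19;30m[48;2;50;255;200m🬴[38;2;50;255;200m[48;2;50;255;200m [38;2;50;255;200m[48;2;15;15;25m🬛[38;2;50;255;200m[48;2;30;30;43m🬂[38;2;50;255;200m[48;2;15;15;25m🬬[38;2;50;255;200m[48;2;28;28;41m🬆[38;2;15;15;25m[48;2;35;35;50m🬰[38;2;35;35;50m[48;2;15;15;25m🬛[38;2;15;15;25m[48;2;35;35;50m🬰[0m
[38;2;15;15;25m[48;2;35;35;50m🬎[38;2;15;15;25m[48;2;35;35;50m🬎[38;2;50;255;200m[48;2;31;31;45m🬁[38;2;15;15;25m[48;2;35;35;50m🬎[38;2;27;27;40m[48;2;50;255;200m🬝[38;2;15;15;25m[48;2;50;255;200m🬀[38;2;21;21;33m[48;2;50;255;200m🬊[38;2;15;15;25m[48;2;35;35;50m🬎[38;2;35;35;50m[48;2;15;15;25m🬲[38;2;15;15;25m[48;2;35;35;50m🬎[0m
[38;2;15;15;25m[48;2;15;15;25m [38;2;15;15;25m[48;2;15;15;25m [38;2;35;35;50m[48;2;15;15;25m▌[38;2;15;15;25m[48;2;50;255;200m🬴[38;2;50;255;200m[48;2;50;255;200m [38;2;50;255;200m[48;2;15;15;25m🬝[38;2;50;255;200m[48;2;23;23;35m🬀[38;2;15;15;25m[48;2;15;15;25m [38;2;35;35;50m[48;2;15;15;25m▌[38;2;15;15;25m[48;2;15;15;25m [0m
</frame>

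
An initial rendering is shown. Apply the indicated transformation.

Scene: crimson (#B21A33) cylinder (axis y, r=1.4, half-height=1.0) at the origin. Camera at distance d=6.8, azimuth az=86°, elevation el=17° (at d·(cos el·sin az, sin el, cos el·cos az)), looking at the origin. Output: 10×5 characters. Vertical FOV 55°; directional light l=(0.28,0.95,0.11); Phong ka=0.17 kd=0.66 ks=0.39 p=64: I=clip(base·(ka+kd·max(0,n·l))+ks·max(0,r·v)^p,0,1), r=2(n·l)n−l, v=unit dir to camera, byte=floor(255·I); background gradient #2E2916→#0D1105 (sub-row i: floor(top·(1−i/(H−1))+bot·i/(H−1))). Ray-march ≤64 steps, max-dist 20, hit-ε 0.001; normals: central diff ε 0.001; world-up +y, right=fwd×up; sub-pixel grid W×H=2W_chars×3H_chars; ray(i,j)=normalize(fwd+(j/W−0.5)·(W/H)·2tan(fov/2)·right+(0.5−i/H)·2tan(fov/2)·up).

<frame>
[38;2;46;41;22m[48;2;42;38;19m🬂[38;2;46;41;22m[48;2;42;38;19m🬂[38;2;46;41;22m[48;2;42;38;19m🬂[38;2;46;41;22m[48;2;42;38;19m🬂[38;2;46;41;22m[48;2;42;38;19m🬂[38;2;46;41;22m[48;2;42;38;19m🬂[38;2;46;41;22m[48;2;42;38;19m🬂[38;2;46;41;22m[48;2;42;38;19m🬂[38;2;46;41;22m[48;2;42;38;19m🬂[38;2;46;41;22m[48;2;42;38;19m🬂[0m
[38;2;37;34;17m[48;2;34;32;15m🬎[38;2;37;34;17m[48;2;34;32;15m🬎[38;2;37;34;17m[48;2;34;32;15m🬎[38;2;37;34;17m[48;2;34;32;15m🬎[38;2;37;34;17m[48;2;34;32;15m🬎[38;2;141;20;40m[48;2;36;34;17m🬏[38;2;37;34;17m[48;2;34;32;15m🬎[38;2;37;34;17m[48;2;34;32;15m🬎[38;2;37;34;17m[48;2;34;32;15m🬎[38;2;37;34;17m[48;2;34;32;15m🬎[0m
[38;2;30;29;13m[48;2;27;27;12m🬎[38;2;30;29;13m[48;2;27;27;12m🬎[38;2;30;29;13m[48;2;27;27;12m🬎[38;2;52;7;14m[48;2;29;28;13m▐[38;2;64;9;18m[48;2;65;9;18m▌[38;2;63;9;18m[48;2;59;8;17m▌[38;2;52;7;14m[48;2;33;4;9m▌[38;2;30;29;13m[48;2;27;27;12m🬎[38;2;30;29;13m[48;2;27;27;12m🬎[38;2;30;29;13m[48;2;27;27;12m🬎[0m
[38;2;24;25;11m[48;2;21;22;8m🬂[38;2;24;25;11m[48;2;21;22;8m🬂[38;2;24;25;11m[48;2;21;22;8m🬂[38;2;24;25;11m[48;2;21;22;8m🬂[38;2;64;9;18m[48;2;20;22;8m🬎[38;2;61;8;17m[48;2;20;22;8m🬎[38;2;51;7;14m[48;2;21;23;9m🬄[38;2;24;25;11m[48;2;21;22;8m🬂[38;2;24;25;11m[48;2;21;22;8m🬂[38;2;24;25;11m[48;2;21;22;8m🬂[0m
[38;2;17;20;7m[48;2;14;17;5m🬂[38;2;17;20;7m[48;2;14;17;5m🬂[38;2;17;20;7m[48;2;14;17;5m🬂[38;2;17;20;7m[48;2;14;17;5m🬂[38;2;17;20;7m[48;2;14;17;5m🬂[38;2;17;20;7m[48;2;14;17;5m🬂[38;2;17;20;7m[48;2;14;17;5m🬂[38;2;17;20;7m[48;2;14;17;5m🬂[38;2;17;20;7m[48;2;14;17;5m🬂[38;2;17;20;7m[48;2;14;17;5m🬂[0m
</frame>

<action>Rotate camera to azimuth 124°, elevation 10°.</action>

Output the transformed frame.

<frame>
[38;2;46;41;22m[48;2;42;38;19m🬂[38;2;46;41;22m[48;2;42;38;19m🬂[38;2;46;41;22m[48;2;42;38;19m🬂[38;2;46;41;22m[48;2;42;38;19m🬂[38;2;46;41;22m[48;2;42;38;19m🬂[38;2;46;41;22m[48;2;42;38;19m🬂[38;2;46;41;22m[48;2;42;38;19m🬂[38;2;46;41;22m[48;2;42;38;19m🬂[38;2;46;41;22m[48;2;42;38;19m🬂[38;2;46;41;22m[48;2;42;38;19m🬂[0m
[38;2;37;34;17m[48;2;34;32;15m🬎[38;2;37;34;17m[48;2;34;32;15m🬎[38;2;37;34;17m[48;2;34;32;15m🬎[38;2;37;34;17m[48;2;34;32;15m🬎[38;2;37;34;17m[48;2;34;32;15m🬎[38;2;37;34;17m[48;2;34;32;15m🬎[38;2;37;34;17m[48;2;34;32;15m🬎[38;2;37;34;17m[48;2;34;32;15m🬎[38;2;37;34;17m[48;2;34;32;15m🬎[38;2;37;34;17m[48;2;34;32;15m🬎[0m
[38;2;30;29;13m[48;2;27;27;12m🬎[38;2;30;29;13m[48;2;27;27;12m🬎[38;2;30;29;13m[48;2;27;27;12m🬎[38;2;64;9;18m[48;2;29;28;13m▐[38;2;57;8;16m[48;2;62;9;18m▐[38;2;50;7;14m[48;2;41;6;11m▌[38;2;31;4;8m[48;2;30;4;8m🬀[38;2;30;29;13m[48;2;27;27;12m🬎[38;2;30;29;13m[48;2;27;27;12m🬎[38;2;30;29;13m[48;2;27;27;12m🬎[0m
[38;2;24;25;11m[48;2;21;22;8m🬂[38;2;24;25;11m[48;2;21;22;8m🬂[38;2;24;25;11m[48;2;21;22;8m🬂[38;2;24;25;11m[48;2;21;22;8m🬂[38;2;60;8;17m[48;2;20;22;8m🬎[38;2;45;6;12m[48;2;20;22;8m🬎[38;2;30;4;8m[48;2;21;23;9m🬄[38;2;24;25;11m[48;2;21;22;8m🬂[38;2;24;25;11m[48;2;21;22;8m🬂[38;2;24;25;11m[48;2;21;22;8m🬂[0m
[38;2;17;20;7m[48;2;14;17;5m🬂[38;2;17;20;7m[48;2;14;17;5m🬂[38;2;17;20;7m[48;2;14;17;5m🬂[38;2;17;20;7m[48;2;14;17;5m🬂[38;2;17;20;7m[48;2;14;17;5m🬂[38;2;17;20;7m[48;2;14;17;5m🬂[38;2;17;20;7m[48;2;14;17;5m🬂[38;2;17;20;7m[48;2;14;17;5m🬂[38;2;17;20;7m[48;2;14;17;5m🬂[38;2;17;20;7m[48;2;14;17;5m🬂[0m
</frame>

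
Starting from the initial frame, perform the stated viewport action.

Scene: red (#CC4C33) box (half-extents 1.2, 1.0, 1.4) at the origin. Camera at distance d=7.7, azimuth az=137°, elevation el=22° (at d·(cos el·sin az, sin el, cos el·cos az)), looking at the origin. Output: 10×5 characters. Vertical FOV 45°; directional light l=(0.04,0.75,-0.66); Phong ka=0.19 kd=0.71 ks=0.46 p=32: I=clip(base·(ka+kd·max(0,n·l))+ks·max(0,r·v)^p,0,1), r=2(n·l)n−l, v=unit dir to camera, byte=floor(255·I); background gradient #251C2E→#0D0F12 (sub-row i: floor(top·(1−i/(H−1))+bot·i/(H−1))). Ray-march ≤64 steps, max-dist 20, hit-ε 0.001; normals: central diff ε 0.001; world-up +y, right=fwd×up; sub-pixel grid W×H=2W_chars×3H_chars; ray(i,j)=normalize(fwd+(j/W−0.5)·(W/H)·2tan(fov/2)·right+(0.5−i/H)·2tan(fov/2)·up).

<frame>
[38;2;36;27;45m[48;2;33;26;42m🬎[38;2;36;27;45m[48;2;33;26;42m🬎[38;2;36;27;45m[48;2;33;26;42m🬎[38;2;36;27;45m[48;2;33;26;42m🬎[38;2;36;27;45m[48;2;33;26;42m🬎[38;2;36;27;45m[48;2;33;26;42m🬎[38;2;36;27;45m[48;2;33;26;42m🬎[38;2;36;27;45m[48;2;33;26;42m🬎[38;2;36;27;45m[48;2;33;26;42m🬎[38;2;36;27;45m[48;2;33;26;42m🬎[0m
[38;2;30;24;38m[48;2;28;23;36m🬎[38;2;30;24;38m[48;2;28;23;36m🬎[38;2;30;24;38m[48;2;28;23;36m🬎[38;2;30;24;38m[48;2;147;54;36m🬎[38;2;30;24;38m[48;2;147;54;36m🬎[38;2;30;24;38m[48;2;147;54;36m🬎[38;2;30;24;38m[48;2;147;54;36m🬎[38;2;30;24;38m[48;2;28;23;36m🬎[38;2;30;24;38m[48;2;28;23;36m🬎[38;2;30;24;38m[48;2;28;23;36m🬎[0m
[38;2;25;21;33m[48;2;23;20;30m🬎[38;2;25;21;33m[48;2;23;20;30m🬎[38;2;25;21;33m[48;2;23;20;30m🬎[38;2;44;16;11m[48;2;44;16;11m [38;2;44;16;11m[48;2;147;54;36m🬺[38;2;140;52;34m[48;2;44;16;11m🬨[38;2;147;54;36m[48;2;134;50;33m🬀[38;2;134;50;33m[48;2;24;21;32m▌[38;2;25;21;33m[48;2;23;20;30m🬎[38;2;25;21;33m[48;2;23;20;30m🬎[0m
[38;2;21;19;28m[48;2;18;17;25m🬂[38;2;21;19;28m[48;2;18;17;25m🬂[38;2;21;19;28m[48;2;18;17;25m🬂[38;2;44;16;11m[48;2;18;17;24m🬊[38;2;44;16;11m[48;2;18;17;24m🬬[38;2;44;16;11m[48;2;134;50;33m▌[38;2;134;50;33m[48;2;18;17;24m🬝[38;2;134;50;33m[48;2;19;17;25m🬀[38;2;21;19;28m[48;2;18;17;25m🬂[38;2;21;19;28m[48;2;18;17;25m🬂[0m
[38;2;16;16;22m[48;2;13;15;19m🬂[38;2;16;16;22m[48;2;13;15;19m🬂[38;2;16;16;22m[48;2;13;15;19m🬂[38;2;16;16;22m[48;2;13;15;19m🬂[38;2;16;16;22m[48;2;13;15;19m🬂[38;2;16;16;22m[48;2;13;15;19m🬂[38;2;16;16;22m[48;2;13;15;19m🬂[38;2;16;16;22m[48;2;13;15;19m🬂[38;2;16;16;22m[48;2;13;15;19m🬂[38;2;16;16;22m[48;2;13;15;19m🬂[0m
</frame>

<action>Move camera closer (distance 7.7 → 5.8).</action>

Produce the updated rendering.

<frame>
[38;2;36;27;45m[48;2;33;26;42m🬎[38;2;36;27;45m[48;2;33;26;42m🬎[38;2;36;27;45m[48;2;33;26;42m🬎[38;2;36;27;45m[48;2;33;26;42m🬎[38;2;36;27;45m[48;2;33;26;42m🬎[38;2;36;27;45m[48;2;33;26;42m🬎[38;2;36;27;45m[48;2;33;26;42m🬎[38;2;36;27;45m[48;2;33;26;42m🬎[38;2;36;27;45m[48;2;33;26;42m🬎[38;2;36;27;45m[48;2;33;26;42m🬎[0m
[38;2;30;24;38m[48;2;28;23;36m🬎[38;2;30;24;38m[48;2;28;23;36m🬎[38;2;30;24;38m[48;2;44;16;11m🬝[38;2;35;22;29m[48;2;147;54;36m🬒[38;2;31;25;39m[48;2;147;54;36m🬂[38;2;31;25;39m[48;2;147;54;36m🬂[38;2;31;25;39m[48;2;147;54;36m🬂[38;2;30;24;38m[48;2;140;52;34m🬎[38;2;134;50;33m[48;2;30;24;38m🬏[38;2;30;24;38m[48;2;28;23;36m🬎[0m
[38;2;25;21;33m[48;2;23;20;30m🬎[38;2;25;21;33m[48;2;23;20;30m🬎[38;2;24;21;32m[48;2;44;16;11m▌[38;2;44;16;11m[48;2;44;16;11m [38;2;44;16;11m[48;2;44;16;11m [38;2;140;52;34m[48;2;44;16;11m🬨[38;2;134;50;33m[48;2;134;50;33m [38;2;134;50;33m[48;2;134;50;33m [38;2;134;50;33m[48;2;24;20;31m🬄[38;2;25;21;33m[48;2;23;20;30m🬎[0m
[38;2;21;19;28m[48;2;18;17;25m🬂[38;2;21;19;28m[48;2;18;17;25m🬂[38;2;44;16;11m[48;2;19;17;25m🬉[38;2;44;16;11m[48;2;18;17;24m🬬[38;2;44;16;11m[48;2;44;16;11m [38;2;44;16;11m[48;2;134;50;33m▌[38;2;134;50;33m[48;2;134;50;33m [38;2;134;50;33m[48;2;18;17;24m🬝[38;2;21;19;28m[48;2;18;17;25m🬂[38;2;21;19;28m[48;2;18;17;25m🬂[0m
[38;2;16;16;22m[48;2;13;15;19m🬂[38;2;16;16;22m[48;2;13;15;19m🬂[38;2;16;16;22m[48;2;13;15;19m🬂[38;2;16;16;22m[48;2;13;15;19m🬂[38;2;44;16;11m[48;2;13;15;18m🬊[38;2;134;50;33m[48;2;28;15;14m🬉[38;2;134;50;33m[48;2;13;15;19m🬂[38;2;16;16;22m[48;2;13;15;19m🬂[38;2;16;16;22m[48;2;13;15;19m🬂[38;2;16;16;22m[48;2;13;15;19m🬂[0m
</frame>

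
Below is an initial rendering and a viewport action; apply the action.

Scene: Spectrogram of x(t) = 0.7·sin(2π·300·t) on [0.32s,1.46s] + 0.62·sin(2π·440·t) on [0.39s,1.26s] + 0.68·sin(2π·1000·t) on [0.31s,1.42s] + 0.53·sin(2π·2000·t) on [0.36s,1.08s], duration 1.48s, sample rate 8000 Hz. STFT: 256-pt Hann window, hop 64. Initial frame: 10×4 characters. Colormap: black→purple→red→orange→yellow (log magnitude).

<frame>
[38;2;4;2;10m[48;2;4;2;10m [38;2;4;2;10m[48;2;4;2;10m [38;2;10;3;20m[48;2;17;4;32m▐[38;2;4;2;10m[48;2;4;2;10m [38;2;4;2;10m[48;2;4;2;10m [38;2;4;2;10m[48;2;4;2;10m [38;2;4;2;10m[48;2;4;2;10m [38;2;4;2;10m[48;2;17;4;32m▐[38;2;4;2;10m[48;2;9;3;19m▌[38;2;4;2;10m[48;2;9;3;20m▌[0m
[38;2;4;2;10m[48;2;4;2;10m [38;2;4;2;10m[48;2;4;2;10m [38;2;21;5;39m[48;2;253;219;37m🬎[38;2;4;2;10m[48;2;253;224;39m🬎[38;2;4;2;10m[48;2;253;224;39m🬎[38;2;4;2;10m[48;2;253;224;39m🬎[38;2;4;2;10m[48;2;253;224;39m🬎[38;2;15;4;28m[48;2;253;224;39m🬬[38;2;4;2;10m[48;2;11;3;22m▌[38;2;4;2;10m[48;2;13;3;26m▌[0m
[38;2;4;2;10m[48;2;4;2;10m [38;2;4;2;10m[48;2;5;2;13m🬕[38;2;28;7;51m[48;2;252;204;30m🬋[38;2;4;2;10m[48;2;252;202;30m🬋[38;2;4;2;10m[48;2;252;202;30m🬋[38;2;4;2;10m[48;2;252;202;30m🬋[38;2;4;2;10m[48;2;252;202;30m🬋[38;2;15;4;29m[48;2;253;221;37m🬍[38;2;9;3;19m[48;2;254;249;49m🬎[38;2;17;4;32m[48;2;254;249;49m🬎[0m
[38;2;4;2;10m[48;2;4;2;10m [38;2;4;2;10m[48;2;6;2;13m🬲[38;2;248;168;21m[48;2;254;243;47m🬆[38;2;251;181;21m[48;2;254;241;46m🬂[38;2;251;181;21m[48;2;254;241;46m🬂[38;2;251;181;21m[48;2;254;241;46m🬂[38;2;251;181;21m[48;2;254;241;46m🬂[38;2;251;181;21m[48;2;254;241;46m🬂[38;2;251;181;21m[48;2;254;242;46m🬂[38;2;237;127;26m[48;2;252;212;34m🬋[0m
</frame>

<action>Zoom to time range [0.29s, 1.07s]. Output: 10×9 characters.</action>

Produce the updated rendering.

<frame>
[38;2;10;3;21m[48;2;15;4;29m▌[38;2;9;3;19m[48;2;4;2;10m▌[38;2;4;2;10m[48;2;4;2;10m [38;2;4;2;10m[48;2;4;2;10m [38;2;4;2;10m[48;2;4;2;10m [38;2;4;2;10m[48;2;4;2;10m [38;2;4;2;10m[48;2;4;2;10m [38;2;4;2;10m[48;2;4;2;10m [38;2;4;2;10m[48;2;4;2;10m [38;2;4;2;10m[48;2;4;2;10m [0m
[38;2;11;3;22m[48;2;17;4;32m▌[38;2;4;2;10m[48;2;9;3;19m▐[38;2;4;2;10m[48;2;4;2;10m [38;2;4;2;10m[48;2;4;2;10m [38;2;4;2;10m[48;2;4;2;10m [38;2;4;2;10m[48;2;4;2;10m [38;2;4;2;10m[48;2;4;2;10m [38;2;4;2;10m[48;2;4;2;10m [38;2;4;2;10m[48;2;4;2;10m [38;2;4;2;10m[48;2;4;2;10m [0m
[38;2;12;3;24m[48;2;21;5;39m▌[38;2;4;2;10m[48;2;10;3;20m▐[38;2;4;2;10m[48;2;4;2;10m [38;2;4;2;10m[48;2;4;2;10m [38;2;4;2;10m[48;2;4;2;10m [38;2;4;2;10m[48;2;4;2;10m [38;2;4;2;10m[48;2;4;2;10m [38;2;4;2;10m[48;2;4;2;10m [38;2;4;2;10m[48;2;4;2;10m [38;2;4;2;10m[48;2;4;2;10m [0m
[38;2;17;4;33m[48;2;41;9;71m🬕[38;2;4;2;10m[48;2;10;3;21m▐[38;2;4;2;10m[48;2;4;2;10m [38;2;4;2;10m[48;2;4;2;10m [38;2;4;2;10m[48;2;4;2;10m [38;2;4;2;10m[48;2;4;2;10m [38;2;4;2;10m[48;2;4;2;10m [38;2;4;2;10m[48;2;4;2;10m [38;2;4;2;10m[48;2;4;2;10m [38;2;4;2;10m[48;2;4;2;10m [0m
[38;2;67;17;54m[48;2;253;220;38m🬴[38;2;8;2;17m[48;2;253;224;39m🬰[38;2;4;2;11m[48;2;253;224;39m🬰[38;2;4;2;11m[48;2;253;224;39m🬰[38;2;4;2;11m[48;2;253;224;39m🬰[38;2;4;2;11m[48;2;253;224;39m🬰[38;2;4;2;11m[48;2;253;224;39m🬰[38;2;4;2;11m[48;2;253;224;39m🬰[38;2;4;2;11m[48;2;253;224;39m🬰[38;2;4;2;11m[48;2;253;224;39m🬰[0m
[38;2;27;6;50m[48;2;39;9;69m🬣[38;2;4;2;10m[48;2;15;4;29m▐[38;2;4;2;10m[48;2;4;2;10m [38;2;4;2;10m[48;2;4;2;10m [38;2;4;2;10m[48;2;4;2;10m [38;2;4;2;10m[48;2;4;2;10m [38;2;4;2;10m[48;2;4;2;10m [38;2;4;2;10m[48;2;4;2;10m [38;2;4;2;10m[48;2;4;2;10m [38;2;4;2;10m[48;2;4;2;10m [0m
[38;2;39;9;57m[48;2;239;190;54m🬊[38;2;13;3;25m[48;2;254;249;49m🬎[38;2;5;2;12m[48;2;254;249;49m🬎[38;2;5;2;12m[48;2;254;249;49m🬎[38;2;5;2;12m[48;2;254;249;49m🬎[38;2;5;2;12m[48;2;254;249;49m🬎[38;2;5;2;12m[48;2;254;249;49m🬎[38;2;5;2;12m[48;2;254;249;49m🬎[38;2;5;2;12m[48;2;254;249;49m🬎[38;2;5;2;12m[48;2;254;249;49m🬎[0m
[38;2;90;22;87m[48;2;17;4;32m▌[38;2;32;8;44m[48;2;251;183;22m🬎[38;2;5;2;12m[48;2;251;183;22m🬎[38;2;5;2;12m[48;2;251;183;22m🬎[38;2;4;2;12m[48;2;251;183;22m🬎[38;2;5;2;12m[48;2;251;183;22m🬎[38;2;5;2;12m[48;2;251;183;22m🬎[38;2;5;2;12m[48;2;251;183;22m🬎[38;2;5;2;12m[48;2;251;183;22m🬎[38;2;5;2;12m[48;2;251;183;22m🬎[0m
[38;2;253;234;43m[48;2;78;19;58m🬎[38;2;253;238;44m[48;2;29;6;53m🬎[38;2;253;235;43m[48;2;8;2;17m🬎[38;2;253;235;43m[48;2;8;2;16m🬎[38;2;253;235;43m[48;2;8;2;17m🬎[38;2;253;235;43m[48;2;8;2;16m🬎[38;2;253;235;43m[48;2;8;2;16m🬎[38;2;253;235;43m[48;2;8;2;17m🬎[38;2;253;235;43m[48;2;8;2;17m🬎[38;2;253;235;43m[48;2;8;2;16m🬎[0m
</frame>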